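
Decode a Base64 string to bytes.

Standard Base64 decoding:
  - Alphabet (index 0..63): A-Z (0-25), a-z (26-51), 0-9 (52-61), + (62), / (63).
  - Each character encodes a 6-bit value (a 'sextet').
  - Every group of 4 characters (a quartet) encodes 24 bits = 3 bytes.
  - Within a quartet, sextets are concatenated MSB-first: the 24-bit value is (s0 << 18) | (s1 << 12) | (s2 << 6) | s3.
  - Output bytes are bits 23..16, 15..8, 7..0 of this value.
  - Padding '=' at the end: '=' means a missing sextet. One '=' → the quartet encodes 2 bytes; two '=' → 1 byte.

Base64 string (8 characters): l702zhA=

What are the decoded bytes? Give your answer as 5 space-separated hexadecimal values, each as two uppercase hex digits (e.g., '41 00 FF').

Answer: 97 BD 36 CE 10

Derivation:
After char 0 ('l'=37): chars_in_quartet=1 acc=0x25 bytes_emitted=0
After char 1 ('7'=59): chars_in_quartet=2 acc=0x97B bytes_emitted=0
After char 2 ('0'=52): chars_in_quartet=3 acc=0x25EF4 bytes_emitted=0
After char 3 ('2'=54): chars_in_quartet=4 acc=0x97BD36 -> emit 97 BD 36, reset; bytes_emitted=3
After char 4 ('z'=51): chars_in_quartet=1 acc=0x33 bytes_emitted=3
After char 5 ('h'=33): chars_in_quartet=2 acc=0xCE1 bytes_emitted=3
After char 6 ('A'=0): chars_in_quartet=3 acc=0x33840 bytes_emitted=3
Padding '=': partial quartet acc=0x33840 -> emit CE 10; bytes_emitted=5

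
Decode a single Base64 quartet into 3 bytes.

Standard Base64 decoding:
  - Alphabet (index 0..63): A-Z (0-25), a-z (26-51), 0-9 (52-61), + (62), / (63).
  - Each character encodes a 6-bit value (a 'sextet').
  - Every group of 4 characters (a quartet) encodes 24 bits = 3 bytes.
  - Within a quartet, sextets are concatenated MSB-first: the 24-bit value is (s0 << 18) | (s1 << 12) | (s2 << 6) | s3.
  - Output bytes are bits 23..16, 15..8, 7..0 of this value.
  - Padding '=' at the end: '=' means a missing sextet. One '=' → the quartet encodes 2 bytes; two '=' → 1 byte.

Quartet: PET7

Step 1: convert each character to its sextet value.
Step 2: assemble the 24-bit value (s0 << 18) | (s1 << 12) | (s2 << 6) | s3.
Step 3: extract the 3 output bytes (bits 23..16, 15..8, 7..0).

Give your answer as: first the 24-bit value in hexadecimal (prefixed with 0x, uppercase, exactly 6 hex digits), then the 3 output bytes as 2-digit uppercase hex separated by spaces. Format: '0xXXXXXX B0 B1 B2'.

Answer: 0x3C44FB 3C 44 FB

Derivation:
Sextets: P=15, E=4, T=19, 7=59
24-bit: (15<<18) | (4<<12) | (19<<6) | 59
      = 0x3C0000 | 0x004000 | 0x0004C0 | 0x00003B
      = 0x3C44FB
Bytes: (v>>16)&0xFF=3C, (v>>8)&0xFF=44, v&0xFF=FB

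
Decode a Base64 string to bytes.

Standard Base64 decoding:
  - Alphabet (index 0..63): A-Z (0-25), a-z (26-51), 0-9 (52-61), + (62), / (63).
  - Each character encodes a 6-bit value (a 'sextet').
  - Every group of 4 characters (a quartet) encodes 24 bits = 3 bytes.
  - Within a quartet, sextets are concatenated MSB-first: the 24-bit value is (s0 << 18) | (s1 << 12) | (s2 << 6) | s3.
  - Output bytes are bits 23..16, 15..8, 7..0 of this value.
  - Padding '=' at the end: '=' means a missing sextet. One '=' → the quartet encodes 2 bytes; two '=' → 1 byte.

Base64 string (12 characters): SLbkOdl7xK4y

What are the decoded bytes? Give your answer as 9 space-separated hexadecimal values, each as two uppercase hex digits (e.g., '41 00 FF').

After char 0 ('S'=18): chars_in_quartet=1 acc=0x12 bytes_emitted=0
After char 1 ('L'=11): chars_in_quartet=2 acc=0x48B bytes_emitted=0
After char 2 ('b'=27): chars_in_quartet=3 acc=0x122DB bytes_emitted=0
After char 3 ('k'=36): chars_in_quartet=4 acc=0x48B6E4 -> emit 48 B6 E4, reset; bytes_emitted=3
After char 4 ('O'=14): chars_in_quartet=1 acc=0xE bytes_emitted=3
After char 5 ('d'=29): chars_in_quartet=2 acc=0x39D bytes_emitted=3
After char 6 ('l'=37): chars_in_quartet=3 acc=0xE765 bytes_emitted=3
After char 7 ('7'=59): chars_in_quartet=4 acc=0x39D97B -> emit 39 D9 7B, reset; bytes_emitted=6
After char 8 ('x'=49): chars_in_quartet=1 acc=0x31 bytes_emitted=6
After char 9 ('K'=10): chars_in_quartet=2 acc=0xC4A bytes_emitted=6
After char 10 ('4'=56): chars_in_quartet=3 acc=0x312B8 bytes_emitted=6
After char 11 ('y'=50): chars_in_quartet=4 acc=0xC4AE32 -> emit C4 AE 32, reset; bytes_emitted=9

Answer: 48 B6 E4 39 D9 7B C4 AE 32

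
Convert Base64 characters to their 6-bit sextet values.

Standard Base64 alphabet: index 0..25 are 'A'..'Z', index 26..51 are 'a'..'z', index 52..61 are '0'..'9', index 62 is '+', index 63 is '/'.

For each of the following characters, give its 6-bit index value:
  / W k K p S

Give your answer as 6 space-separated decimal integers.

Answer: 63 22 36 10 41 18

Derivation:
'/': index 63
'W': A..Z range, ord('W') − ord('A') = 22
'k': a..z range, 26 + ord('k') − ord('a') = 36
'K': A..Z range, ord('K') − ord('A') = 10
'p': a..z range, 26 + ord('p') − ord('a') = 41
'S': A..Z range, ord('S') − ord('A') = 18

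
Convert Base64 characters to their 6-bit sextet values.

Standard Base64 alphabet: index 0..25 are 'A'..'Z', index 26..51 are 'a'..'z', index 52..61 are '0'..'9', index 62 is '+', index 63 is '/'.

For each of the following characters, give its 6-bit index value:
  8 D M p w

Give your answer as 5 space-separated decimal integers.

'8': 0..9 range, 52 + ord('8') − ord('0') = 60
'D': A..Z range, ord('D') − ord('A') = 3
'M': A..Z range, ord('M') − ord('A') = 12
'p': a..z range, 26 + ord('p') − ord('a') = 41
'w': a..z range, 26 + ord('w') − ord('a') = 48

Answer: 60 3 12 41 48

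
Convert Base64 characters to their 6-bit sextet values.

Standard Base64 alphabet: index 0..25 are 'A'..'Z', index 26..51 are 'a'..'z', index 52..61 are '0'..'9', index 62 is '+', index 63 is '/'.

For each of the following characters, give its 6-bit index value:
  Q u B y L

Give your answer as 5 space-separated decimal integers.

Answer: 16 46 1 50 11

Derivation:
'Q': A..Z range, ord('Q') − ord('A') = 16
'u': a..z range, 26 + ord('u') − ord('a') = 46
'B': A..Z range, ord('B') − ord('A') = 1
'y': a..z range, 26 + ord('y') − ord('a') = 50
'L': A..Z range, ord('L') − ord('A') = 11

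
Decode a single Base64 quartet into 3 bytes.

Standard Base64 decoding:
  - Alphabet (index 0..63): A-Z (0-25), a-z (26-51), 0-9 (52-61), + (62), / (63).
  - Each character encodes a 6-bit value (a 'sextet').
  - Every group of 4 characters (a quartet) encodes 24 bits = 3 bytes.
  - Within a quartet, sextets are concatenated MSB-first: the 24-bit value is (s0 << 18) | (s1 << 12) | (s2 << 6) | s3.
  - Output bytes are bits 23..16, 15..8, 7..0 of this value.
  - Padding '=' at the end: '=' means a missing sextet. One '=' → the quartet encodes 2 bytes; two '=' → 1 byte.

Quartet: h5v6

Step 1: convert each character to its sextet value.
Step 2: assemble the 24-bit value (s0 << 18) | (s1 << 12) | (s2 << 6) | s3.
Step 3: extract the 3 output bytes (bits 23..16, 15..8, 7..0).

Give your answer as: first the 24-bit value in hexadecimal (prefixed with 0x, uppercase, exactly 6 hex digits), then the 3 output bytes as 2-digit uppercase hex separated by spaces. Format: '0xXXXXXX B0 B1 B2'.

Sextets: h=33, 5=57, v=47, 6=58
24-bit: (33<<18) | (57<<12) | (47<<6) | 58
      = 0x840000 | 0x039000 | 0x000BC0 | 0x00003A
      = 0x879BFA
Bytes: (v>>16)&0xFF=87, (v>>8)&0xFF=9B, v&0xFF=FA

Answer: 0x879BFA 87 9B FA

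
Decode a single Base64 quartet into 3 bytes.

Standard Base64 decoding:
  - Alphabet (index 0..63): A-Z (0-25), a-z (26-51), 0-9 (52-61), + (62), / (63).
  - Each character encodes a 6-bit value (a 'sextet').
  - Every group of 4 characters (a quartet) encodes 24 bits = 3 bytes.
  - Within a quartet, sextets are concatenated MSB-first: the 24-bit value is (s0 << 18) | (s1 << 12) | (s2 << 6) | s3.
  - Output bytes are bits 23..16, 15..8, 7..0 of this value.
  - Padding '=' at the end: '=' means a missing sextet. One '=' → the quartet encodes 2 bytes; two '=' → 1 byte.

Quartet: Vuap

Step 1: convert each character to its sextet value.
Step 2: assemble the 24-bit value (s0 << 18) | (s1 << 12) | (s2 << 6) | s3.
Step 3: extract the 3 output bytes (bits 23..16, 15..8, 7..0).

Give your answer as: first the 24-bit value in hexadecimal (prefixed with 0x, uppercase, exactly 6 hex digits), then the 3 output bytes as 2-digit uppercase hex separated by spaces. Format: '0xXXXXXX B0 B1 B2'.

Answer: 0x56E6A9 56 E6 A9

Derivation:
Sextets: V=21, u=46, a=26, p=41
24-bit: (21<<18) | (46<<12) | (26<<6) | 41
      = 0x540000 | 0x02E000 | 0x000680 | 0x000029
      = 0x56E6A9
Bytes: (v>>16)&0xFF=56, (v>>8)&0xFF=E6, v&0xFF=A9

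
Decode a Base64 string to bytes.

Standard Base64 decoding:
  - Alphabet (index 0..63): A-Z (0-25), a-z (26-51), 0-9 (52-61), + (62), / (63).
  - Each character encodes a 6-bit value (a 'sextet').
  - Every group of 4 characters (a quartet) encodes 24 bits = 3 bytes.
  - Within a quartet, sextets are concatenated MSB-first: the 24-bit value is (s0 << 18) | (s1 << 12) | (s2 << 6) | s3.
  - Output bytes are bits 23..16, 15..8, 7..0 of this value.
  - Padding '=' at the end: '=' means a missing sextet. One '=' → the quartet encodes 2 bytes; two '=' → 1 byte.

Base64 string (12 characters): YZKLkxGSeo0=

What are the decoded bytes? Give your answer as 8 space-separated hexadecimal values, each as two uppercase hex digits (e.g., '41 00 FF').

After char 0 ('Y'=24): chars_in_quartet=1 acc=0x18 bytes_emitted=0
After char 1 ('Z'=25): chars_in_quartet=2 acc=0x619 bytes_emitted=0
After char 2 ('K'=10): chars_in_quartet=3 acc=0x1864A bytes_emitted=0
After char 3 ('L'=11): chars_in_quartet=4 acc=0x61928B -> emit 61 92 8B, reset; bytes_emitted=3
After char 4 ('k'=36): chars_in_quartet=1 acc=0x24 bytes_emitted=3
After char 5 ('x'=49): chars_in_quartet=2 acc=0x931 bytes_emitted=3
After char 6 ('G'=6): chars_in_quartet=3 acc=0x24C46 bytes_emitted=3
After char 7 ('S'=18): chars_in_quartet=4 acc=0x931192 -> emit 93 11 92, reset; bytes_emitted=6
After char 8 ('e'=30): chars_in_quartet=1 acc=0x1E bytes_emitted=6
After char 9 ('o'=40): chars_in_quartet=2 acc=0x7A8 bytes_emitted=6
After char 10 ('0'=52): chars_in_quartet=3 acc=0x1EA34 bytes_emitted=6
Padding '=': partial quartet acc=0x1EA34 -> emit 7A 8D; bytes_emitted=8

Answer: 61 92 8B 93 11 92 7A 8D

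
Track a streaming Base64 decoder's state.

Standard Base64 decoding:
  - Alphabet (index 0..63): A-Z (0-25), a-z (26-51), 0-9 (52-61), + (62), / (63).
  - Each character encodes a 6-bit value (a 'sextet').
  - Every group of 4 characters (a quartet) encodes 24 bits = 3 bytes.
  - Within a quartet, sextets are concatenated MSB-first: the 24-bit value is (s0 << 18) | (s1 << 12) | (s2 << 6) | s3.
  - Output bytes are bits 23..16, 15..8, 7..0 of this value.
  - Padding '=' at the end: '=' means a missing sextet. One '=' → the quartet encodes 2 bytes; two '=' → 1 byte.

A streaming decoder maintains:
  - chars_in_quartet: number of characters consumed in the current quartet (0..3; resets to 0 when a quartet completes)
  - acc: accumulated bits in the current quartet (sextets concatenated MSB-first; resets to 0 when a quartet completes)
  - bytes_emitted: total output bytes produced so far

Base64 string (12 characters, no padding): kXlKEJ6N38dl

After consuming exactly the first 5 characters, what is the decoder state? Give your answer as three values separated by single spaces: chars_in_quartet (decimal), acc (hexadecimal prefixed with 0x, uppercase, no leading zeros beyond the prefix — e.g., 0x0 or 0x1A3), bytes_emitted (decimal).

Answer: 1 0x4 3

Derivation:
After char 0 ('k'=36): chars_in_quartet=1 acc=0x24 bytes_emitted=0
After char 1 ('X'=23): chars_in_quartet=2 acc=0x917 bytes_emitted=0
After char 2 ('l'=37): chars_in_quartet=3 acc=0x245E5 bytes_emitted=0
After char 3 ('K'=10): chars_in_quartet=4 acc=0x91794A -> emit 91 79 4A, reset; bytes_emitted=3
After char 4 ('E'=4): chars_in_quartet=1 acc=0x4 bytes_emitted=3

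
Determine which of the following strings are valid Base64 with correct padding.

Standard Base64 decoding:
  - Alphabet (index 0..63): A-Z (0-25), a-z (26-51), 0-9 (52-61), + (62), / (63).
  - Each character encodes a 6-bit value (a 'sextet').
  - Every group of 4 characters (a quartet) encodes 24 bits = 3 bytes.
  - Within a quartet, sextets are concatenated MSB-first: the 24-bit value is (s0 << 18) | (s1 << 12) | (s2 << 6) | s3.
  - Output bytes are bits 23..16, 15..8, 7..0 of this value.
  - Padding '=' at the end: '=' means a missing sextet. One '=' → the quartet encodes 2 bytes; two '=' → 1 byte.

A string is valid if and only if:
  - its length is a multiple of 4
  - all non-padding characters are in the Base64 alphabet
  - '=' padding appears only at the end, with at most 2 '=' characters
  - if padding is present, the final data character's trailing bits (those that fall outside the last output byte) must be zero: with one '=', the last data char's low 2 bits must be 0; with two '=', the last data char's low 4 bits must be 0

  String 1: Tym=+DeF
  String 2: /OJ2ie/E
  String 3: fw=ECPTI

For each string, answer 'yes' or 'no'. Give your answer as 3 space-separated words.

String 1: 'Tym=+DeF' → invalid (bad char(s): ['=']; '=' in middle)
String 2: '/OJ2ie/E' → valid
String 3: 'fw=ECPTI' → invalid (bad char(s): ['=']; '=' in middle)

Answer: no yes no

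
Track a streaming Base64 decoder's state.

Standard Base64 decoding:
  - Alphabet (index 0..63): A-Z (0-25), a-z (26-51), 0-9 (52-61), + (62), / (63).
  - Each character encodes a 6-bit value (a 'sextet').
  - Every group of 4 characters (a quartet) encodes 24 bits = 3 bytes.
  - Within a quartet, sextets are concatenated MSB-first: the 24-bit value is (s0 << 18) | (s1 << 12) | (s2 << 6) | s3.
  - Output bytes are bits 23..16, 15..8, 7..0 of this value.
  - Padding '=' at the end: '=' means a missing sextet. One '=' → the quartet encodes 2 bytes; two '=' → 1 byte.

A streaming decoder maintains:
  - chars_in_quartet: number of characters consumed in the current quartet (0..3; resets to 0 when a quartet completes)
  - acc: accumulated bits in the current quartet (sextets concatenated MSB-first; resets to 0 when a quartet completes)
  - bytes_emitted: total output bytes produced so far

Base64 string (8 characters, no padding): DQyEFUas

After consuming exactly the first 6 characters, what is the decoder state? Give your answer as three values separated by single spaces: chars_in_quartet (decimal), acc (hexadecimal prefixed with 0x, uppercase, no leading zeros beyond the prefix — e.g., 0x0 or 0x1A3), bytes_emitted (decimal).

After char 0 ('D'=3): chars_in_quartet=1 acc=0x3 bytes_emitted=0
After char 1 ('Q'=16): chars_in_quartet=2 acc=0xD0 bytes_emitted=0
After char 2 ('y'=50): chars_in_quartet=3 acc=0x3432 bytes_emitted=0
After char 3 ('E'=4): chars_in_quartet=4 acc=0xD0C84 -> emit 0D 0C 84, reset; bytes_emitted=3
After char 4 ('F'=5): chars_in_quartet=1 acc=0x5 bytes_emitted=3
After char 5 ('U'=20): chars_in_quartet=2 acc=0x154 bytes_emitted=3

Answer: 2 0x154 3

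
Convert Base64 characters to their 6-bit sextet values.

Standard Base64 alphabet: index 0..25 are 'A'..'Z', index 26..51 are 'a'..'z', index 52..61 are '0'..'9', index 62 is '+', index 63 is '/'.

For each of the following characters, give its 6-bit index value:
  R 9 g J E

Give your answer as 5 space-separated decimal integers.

Answer: 17 61 32 9 4

Derivation:
'R': A..Z range, ord('R') − ord('A') = 17
'9': 0..9 range, 52 + ord('9') − ord('0') = 61
'g': a..z range, 26 + ord('g') − ord('a') = 32
'J': A..Z range, ord('J') − ord('A') = 9
'E': A..Z range, ord('E') − ord('A') = 4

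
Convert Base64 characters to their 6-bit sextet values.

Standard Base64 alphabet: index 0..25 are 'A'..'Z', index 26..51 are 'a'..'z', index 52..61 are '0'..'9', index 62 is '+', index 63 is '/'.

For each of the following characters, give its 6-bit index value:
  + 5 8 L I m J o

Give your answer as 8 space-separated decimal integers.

'+': index 62
'5': 0..9 range, 52 + ord('5') − ord('0') = 57
'8': 0..9 range, 52 + ord('8') − ord('0') = 60
'L': A..Z range, ord('L') − ord('A') = 11
'I': A..Z range, ord('I') − ord('A') = 8
'm': a..z range, 26 + ord('m') − ord('a') = 38
'J': A..Z range, ord('J') − ord('A') = 9
'o': a..z range, 26 + ord('o') − ord('a') = 40

Answer: 62 57 60 11 8 38 9 40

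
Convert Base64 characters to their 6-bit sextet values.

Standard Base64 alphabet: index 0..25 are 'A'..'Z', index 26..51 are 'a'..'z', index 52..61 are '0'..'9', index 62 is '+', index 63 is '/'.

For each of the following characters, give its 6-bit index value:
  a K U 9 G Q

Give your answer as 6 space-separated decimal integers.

Answer: 26 10 20 61 6 16

Derivation:
'a': a..z range, 26 + ord('a') − ord('a') = 26
'K': A..Z range, ord('K') − ord('A') = 10
'U': A..Z range, ord('U') − ord('A') = 20
'9': 0..9 range, 52 + ord('9') − ord('0') = 61
'G': A..Z range, ord('G') − ord('A') = 6
'Q': A..Z range, ord('Q') − ord('A') = 16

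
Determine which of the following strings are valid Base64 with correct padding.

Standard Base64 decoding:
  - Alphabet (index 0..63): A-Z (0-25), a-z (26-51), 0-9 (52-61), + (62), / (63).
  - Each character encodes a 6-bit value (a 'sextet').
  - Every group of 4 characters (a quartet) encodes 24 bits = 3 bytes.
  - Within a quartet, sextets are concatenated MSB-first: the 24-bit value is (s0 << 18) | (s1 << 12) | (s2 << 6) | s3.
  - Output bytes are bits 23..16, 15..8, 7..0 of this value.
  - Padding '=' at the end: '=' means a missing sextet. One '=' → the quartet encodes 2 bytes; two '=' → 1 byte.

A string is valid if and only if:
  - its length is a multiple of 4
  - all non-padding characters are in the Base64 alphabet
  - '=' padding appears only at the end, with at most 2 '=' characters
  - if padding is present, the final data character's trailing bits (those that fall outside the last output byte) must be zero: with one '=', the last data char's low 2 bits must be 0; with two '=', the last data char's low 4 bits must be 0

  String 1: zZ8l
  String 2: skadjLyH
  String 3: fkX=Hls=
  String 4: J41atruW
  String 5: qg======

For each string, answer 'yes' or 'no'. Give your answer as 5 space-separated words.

Answer: yes yes no yes no

Derivation:
String 1: 'zZ8l' → valid
String 2: 'skadjLyH' → valid
String 3: 'fkX=Hls=' → invalid (bad char(s): ['=']; '=' in middle)
String 4: 'J41atruW' → valid
String 5: 'qg======' → invalid (6 pad chars (max 2))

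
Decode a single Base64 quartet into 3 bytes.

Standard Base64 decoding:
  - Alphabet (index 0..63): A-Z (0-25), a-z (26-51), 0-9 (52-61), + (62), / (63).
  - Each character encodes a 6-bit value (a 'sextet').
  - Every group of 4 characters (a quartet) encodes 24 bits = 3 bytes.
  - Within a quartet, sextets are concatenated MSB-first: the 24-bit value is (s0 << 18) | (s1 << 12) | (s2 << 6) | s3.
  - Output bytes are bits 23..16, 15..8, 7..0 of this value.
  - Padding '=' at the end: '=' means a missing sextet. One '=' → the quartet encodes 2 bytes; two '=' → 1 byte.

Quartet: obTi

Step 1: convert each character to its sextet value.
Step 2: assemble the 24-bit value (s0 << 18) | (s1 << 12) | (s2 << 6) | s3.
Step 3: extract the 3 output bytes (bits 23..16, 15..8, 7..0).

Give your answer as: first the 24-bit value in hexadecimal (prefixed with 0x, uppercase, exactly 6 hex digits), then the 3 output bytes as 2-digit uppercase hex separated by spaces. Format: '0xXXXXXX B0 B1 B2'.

Sextets: o=40, b=27, T=19, i=34
24-bit: (40<<18) | (27<<12) | (19<<6) | 34
      = 0xA00000 | 0x01B000 | 0x0004C0 | 0x000022
      = 0xA1B4E2
Bytes: (v>>16)&0xFF=A1, (v>>8)&0xFF=B4, v&0xFF=E2

Answer: 0xA1B4E2 A1 B4 E2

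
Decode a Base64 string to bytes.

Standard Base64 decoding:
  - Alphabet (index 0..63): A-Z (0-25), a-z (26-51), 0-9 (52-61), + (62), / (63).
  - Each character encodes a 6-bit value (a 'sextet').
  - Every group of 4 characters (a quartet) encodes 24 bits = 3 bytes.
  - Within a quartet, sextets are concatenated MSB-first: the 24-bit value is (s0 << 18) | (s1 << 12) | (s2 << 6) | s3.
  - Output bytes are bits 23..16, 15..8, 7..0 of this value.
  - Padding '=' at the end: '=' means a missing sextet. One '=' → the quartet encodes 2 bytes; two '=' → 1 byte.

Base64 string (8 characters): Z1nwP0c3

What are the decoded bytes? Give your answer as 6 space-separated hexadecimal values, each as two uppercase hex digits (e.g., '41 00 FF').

After char 0 ('Z'=25): chars_in_quartet=1 acc=0x19 bytes_emitted=0
After char 1 ('1'=53): chars_in_quartet=2 acc=0x675 bytes_emitted=0
After char 2 ('n'=39): chars_in_quartet=3 acc=0x19D67 bytes_emitted=0
After char 3 ('w'=48): chars_in_quartet=4 acc=0x6759F0 -> emit 67 59 F0, reset; bytes_emitted=3
After char 4 ('P'=15): chars_in_quartet=1 acc=0xF bytes_emitted=3
After char 5 ('0'=52): chars_in_quartet=2 acc=0x3F4 bytes_emitted=3
After char 6 ('c'=28): chars_in_quartet=3 acc=0xFD1C bytes_emitted=3
After char 7 ('3'=55): chars_in_quartet=4 acc=0x3F4737 -> emit 3F 47 37, reset; bytes_emitted=6

Answer: 67 59 F0 3F 47 37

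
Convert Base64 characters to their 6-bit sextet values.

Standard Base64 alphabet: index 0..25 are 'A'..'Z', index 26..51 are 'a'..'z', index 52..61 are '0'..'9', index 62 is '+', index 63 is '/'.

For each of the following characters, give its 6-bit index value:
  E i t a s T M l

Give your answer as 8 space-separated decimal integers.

Answer: 4 34 45 26 44 19 12 37

Derivation:
'E': A..Z range, ord('E') − ord('A') = 4
'i': a..z range, 26 + ord('i') − ord('a') = 34
't': a..z range, 26 + ord('t') − ord('a') = 45
'a': a..z range, 26 + ord('a') − ord('a') = 26
's': a..z range, 26 + ord('s') − ord('a') = 44
'T': A..Z range, ord('T') − ord('A') = 19
'M': A..Z range, ord('M') − ord('A') = 12
'l': a..z range, 26 + ord('l') − ord('a') = 37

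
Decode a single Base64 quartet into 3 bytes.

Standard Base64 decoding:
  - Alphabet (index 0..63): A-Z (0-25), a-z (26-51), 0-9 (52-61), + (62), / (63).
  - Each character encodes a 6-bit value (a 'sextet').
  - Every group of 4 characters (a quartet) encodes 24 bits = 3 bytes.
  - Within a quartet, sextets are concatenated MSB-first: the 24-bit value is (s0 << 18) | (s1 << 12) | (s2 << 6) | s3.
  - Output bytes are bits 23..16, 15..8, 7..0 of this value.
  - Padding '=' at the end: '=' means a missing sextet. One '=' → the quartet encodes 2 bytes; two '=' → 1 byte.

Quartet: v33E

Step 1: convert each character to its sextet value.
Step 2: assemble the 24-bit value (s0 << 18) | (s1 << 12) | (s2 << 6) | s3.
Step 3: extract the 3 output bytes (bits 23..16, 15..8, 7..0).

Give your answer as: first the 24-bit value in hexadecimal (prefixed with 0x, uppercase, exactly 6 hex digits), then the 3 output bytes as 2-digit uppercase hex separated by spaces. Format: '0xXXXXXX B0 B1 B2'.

Answer: 0xBF7DC4 BF 7D C4

Derivation:
Sextets: v=47, 3=55, 3=55, E=4
24-bit: (47<<18) | (55<<12) | (55<<6) | 4
      = 0xBC0000 | 0x037000 | 0x000DC0 | 0x000004
      = 0xBF7DC4
Bytes: (v>>16)&0xFF=BF, (v>>8)&0xFF=7D, v&0xFF=C4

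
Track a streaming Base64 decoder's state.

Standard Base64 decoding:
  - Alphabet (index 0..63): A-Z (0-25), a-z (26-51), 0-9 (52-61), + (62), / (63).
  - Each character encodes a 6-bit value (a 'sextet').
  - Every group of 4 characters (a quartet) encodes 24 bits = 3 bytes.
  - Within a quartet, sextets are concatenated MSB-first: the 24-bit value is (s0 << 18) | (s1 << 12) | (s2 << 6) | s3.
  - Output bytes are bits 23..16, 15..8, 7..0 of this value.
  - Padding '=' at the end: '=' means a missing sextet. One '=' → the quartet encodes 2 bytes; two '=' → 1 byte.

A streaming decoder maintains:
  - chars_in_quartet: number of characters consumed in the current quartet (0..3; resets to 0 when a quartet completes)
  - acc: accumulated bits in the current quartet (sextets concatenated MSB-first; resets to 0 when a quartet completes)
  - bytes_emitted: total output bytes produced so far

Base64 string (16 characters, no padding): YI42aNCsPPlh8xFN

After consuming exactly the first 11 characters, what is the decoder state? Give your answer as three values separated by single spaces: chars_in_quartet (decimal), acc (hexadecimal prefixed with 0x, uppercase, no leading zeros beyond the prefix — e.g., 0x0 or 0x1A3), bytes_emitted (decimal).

Answer: 3 0xF3E5 6

Derivation:
After char 0 ('Y'=24): chars_in_quartet=1 acc=0x18 bytes_emitted=0
After char 1 ('I'=8): chars_in_quartet=2 acc=0x608 bytes_emitted=0
After char 2 ('4'=56): chars_in_quartet=3 acc=0x18238 bytes_emitted=0
After char 3 ('2'=54): chars_in_quartet=4 acc=0x608E36 -> emit 60 8E 36, reset; bytes_emitted=3
After char 4 ('a'=26): chars_in_quartet=1 acc=0x1A bytes_emitted=3
After char 5 ('N'=13): chars_in_quartet=2 acc=0x68D bytes_emitted=3
After char 6 ('C'=2): chars_in_quartet=3 acc=0x1A342 bytes_emitted=3
After char 7 ('s'=44): chars_in_quartet=4 acc=0x68D0AC -> emit 68 D0 AC, reset; bytes_emitted=6
After char 8 ('P'=15): chars_in_quartet=1 acc=0xF bytes_emitted=6
After char 9 ('P'=15): chars_in_quartet=2 acc=0x3CF bytes_emitted=6
After char 10 ('l'=37): chars_in_quartet=3 acc=0xF3E5 bytes_emitted=6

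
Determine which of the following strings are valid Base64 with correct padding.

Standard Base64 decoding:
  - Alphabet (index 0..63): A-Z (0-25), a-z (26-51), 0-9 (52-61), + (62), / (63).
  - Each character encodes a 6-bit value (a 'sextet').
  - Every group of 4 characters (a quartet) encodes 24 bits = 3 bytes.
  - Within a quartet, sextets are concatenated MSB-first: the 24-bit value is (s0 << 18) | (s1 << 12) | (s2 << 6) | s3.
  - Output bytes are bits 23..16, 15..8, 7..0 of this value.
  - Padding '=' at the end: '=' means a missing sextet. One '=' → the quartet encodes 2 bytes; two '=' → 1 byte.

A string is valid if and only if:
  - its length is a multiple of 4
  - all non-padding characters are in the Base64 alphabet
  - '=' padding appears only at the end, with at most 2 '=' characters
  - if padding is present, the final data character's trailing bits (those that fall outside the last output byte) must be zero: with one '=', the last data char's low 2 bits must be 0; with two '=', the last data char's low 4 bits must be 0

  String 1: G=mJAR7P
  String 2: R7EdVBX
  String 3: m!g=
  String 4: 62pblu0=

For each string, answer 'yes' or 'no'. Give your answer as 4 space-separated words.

Answer: no no no yes

Derivation:
String 1: 'G=mJAR7P' → invalid (bad char(s): ['=']; '=' in middle)
String 2: 'R7EdVBX' → invalid (len=7 not mult of 4)
String 3: 'm!g=' → invalid (bad char(s): ['!'])
String 4: '62pblu0=' → valid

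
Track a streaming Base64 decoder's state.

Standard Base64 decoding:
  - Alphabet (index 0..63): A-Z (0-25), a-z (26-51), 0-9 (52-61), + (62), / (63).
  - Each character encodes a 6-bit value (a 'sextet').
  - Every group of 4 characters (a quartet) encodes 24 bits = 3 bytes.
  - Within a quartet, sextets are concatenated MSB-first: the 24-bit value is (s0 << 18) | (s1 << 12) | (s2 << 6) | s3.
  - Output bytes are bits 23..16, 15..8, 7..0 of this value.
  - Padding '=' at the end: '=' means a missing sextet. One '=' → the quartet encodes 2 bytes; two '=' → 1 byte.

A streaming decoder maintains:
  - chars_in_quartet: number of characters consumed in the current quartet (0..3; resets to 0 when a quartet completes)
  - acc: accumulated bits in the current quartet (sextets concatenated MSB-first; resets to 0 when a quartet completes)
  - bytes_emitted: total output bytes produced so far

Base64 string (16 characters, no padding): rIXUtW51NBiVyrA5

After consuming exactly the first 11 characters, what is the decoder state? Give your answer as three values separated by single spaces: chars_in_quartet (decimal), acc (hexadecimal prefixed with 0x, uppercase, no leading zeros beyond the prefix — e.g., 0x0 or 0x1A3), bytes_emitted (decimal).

Answer: 3 0xD062 6

Derivation:
After char 0 ('r'=43): chars_in_quartet=1 acc=0x2B bytes_emitted=0
After char 1 ('I'=8): chars_in_quartet=2 acc=0xAC8 bytes_emitted=0
After char 2 ('X'=23): chars_in_quartet=3 acc=0x2B217 bytes_emitted=0
After char 3 ('U'=20): chars_in_quartet=4 acc=0xAC85D4 -> emit AC 85 D4, reset; bytes_emitted=3
After char 4 ('t'=45): chars_in_quartet=1 acc=0x2D bytes_emitted=3
After char 5 ('W'=22): chars_in_quartet=2 acc=0xB56 bytes_emitted=3
After char 6 ('5'=57): chars_in_quartet=3 acc=0x2D5B9 bytes_emitted=3
After char 7 ('1'=53): chars_in_quartet=4 acc=0xB56E75 -> emit B5 6E 75, reset; bytes_emitted=6
After char 8 ('N'=13): chars_in_quartet=1 acc=0xD bytes_emitted=6
After char 9 ('B'=1): chars_in_quartet=2 acc=0x341 bytes_emitted=6
After char 10 ('i'=34): chars_in_quartet=3 acc=0xD062 bytes_emitted=6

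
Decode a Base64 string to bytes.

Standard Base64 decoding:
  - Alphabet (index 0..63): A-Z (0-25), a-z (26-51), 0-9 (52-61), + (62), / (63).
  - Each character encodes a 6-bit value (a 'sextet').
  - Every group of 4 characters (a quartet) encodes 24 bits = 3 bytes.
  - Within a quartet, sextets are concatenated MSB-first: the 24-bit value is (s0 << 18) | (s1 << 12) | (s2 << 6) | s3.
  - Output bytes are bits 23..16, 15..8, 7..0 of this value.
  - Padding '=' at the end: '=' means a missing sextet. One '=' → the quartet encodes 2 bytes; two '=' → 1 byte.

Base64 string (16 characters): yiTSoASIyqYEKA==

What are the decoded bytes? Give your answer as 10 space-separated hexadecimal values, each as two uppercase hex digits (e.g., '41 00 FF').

After char 0 ('y'=50): chars_in_quartet=1 acc=0x32 bytes_emitted=0
After char 1 ('i'=34): chars_in_quartet=2 acc=0xCA2 bytes_emitted=0
After char 2 ('T'=19): chars_in_quartet=3 acc=0x32893 bytes_emitted=0
After char 3 ('S'=18): chars_in_quartet=4 acc=0xCA24D2 -> emit CA 24 D2, reset; bytes_emitted=3
After char 4 ('o'=40): chars_in_quartet=1 acc=0x28 bytes_emitted=3
After char 5 ('A'=0): chars_in_quartet=2 acc=0xA00 bytes_emitted=3
After char 6 ('S'=18): chars_in_quartet=3 acc=0x28012 bytes_emitted=3
After char 7 ('I'=8): chars_in_quartet=4 acc=0xA00488 -> emit A0 04 88, reset; bytes_emitted=6
After char 8 ('y'=50): chars_in_quartet=1 acc=0x32 bytes_emitted=6
After char 9 ('q'=42): chars_in_quartet=2 acc=0xCAA bytes_emitted=6
After char 10 ('Y'=24): chars_in_quartet=3 acc=0x32A98 bytes_emitted=6
After char 11 ('E'=4): chars_in_quartet=4 acc=0xCAA604 -> emit CA A6 04, reset; bytes_emitted=9
After char 12 ('K'=10): chars_in_quartet=1 acc=0xA bytes_emitted=9
After char 13 ('A'=0): chars_in_quartet=2 acc=0x280 bytes_emitted=9
Padding '==': partial quartet acc=0x280 -> emit 28; bytes_emitted=10

Answer: CA 24 D2 A0 04 88 CA A6 04 28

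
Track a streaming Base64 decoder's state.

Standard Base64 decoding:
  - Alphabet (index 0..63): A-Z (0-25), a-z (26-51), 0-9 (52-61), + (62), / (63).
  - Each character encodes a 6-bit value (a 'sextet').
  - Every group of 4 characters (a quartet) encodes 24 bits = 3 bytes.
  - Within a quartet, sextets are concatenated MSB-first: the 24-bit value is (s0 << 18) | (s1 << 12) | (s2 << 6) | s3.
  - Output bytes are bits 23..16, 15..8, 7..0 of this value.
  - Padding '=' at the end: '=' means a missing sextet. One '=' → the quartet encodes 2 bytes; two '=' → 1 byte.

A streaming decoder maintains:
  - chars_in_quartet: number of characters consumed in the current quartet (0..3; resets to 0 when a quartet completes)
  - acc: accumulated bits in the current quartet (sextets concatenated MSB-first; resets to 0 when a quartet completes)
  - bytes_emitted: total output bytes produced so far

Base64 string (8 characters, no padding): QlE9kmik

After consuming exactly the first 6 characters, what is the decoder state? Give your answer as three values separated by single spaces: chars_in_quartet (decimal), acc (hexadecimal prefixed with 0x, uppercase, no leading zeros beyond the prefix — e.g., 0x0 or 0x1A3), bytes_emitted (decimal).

After char 0 ('Q'=16): chars_in_quartet=1 acc=0x10 bytes_emitted=0
After char 1 ('l'=37): chars_in_quartet=2 acc=0x425 bytes_emitted=0
After char 2 ('E'=4): chars_in_quartet=3 acc=0x10944 bytes_emitted=0
After char 3 ('9'=61): chars_in_quartet=4 acc=0x42513D -> emit 42 51 3D, reset; bytes_emitted=3
After char 4 ('k'=36): chars_in_quartet=1 acc=0x24 bytes_emitted=3
After char 5 ('m'=38): chars_in_quartet=2 acc=0x926 bytes_emitted=3

Answer: 2 0x926 3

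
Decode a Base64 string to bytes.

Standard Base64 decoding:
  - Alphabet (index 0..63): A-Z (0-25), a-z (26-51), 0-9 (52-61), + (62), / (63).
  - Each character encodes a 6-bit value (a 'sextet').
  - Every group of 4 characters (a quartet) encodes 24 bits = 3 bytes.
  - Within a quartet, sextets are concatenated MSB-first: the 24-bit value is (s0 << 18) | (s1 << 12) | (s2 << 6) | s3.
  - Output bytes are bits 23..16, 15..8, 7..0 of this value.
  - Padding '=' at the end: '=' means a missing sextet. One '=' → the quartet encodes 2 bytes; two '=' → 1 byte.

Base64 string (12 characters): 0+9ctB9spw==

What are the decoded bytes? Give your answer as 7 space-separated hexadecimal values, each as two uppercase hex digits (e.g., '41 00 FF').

After char 0 ('0'=52): chars_in_quartet=1 acc=0x34 bytes_emitted=0
After char 1 ('+'=62): chars_in_quartet=2 acc=0xD3E bytes_emitted=0
After char 2 ('9'=61): chars_in_quartet=3 acc=0x34FBD bytes_emitted=0
After char 3 ('c'=28): chars_in_quartet=4 acc=0xD3EF5C -> emit D3 EF 5C, reset; bytes_emitted=3
After char 4 ('t'=45): chars_in_quartet=1 acc=0x2D bytes_emitted=3
After char 5 ('B'=1): chars_in_quartet=2 acc=0xB41 bytes_emitted=3
After char 6 ('9'=61): chars_in_quartet=3 acc=0x2D07D bytes_emitted=3
After char 7 ('s'=44): chars_in_quartet=4 acc=0xB41F6C -> emit B4 1F 6C, reset; bytes_emitted=6
After char 8 ('p'=41): chars_in_quartet=1 acc=0x29 bytes_emitted=6
After char 9 ('w'=48): chars_in_quartet=2 acc=0xA70 bytes_emitted=6
Padding '==': partial quartet acc=0xA70 -> emit A7; bytes_emitted=7

Answer: D3 EF 5C B4 1F 6C A7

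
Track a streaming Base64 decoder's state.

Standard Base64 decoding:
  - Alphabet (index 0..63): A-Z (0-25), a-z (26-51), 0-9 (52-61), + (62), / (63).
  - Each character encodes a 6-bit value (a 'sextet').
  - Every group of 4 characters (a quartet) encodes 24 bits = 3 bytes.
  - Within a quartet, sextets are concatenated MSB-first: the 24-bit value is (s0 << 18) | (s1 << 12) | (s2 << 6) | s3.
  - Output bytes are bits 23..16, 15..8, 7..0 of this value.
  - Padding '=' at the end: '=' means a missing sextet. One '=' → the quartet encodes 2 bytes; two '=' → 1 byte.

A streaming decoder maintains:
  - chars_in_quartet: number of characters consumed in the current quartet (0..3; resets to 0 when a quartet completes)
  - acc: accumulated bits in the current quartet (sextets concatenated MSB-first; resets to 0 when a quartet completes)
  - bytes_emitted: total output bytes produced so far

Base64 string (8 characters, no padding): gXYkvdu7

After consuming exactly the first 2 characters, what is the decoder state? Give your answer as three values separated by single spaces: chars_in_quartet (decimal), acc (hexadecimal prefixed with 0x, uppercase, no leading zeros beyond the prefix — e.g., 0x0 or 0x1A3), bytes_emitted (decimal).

Answer: 2 0x817 0

Derivation:
After char 0 ('g'=32): chars_in_quartet=1 acc=0x20 bytes_emitted=0
After char 1 ('X'=23): chars_in_quartet=2 acc=0x817 bytes_emitted=0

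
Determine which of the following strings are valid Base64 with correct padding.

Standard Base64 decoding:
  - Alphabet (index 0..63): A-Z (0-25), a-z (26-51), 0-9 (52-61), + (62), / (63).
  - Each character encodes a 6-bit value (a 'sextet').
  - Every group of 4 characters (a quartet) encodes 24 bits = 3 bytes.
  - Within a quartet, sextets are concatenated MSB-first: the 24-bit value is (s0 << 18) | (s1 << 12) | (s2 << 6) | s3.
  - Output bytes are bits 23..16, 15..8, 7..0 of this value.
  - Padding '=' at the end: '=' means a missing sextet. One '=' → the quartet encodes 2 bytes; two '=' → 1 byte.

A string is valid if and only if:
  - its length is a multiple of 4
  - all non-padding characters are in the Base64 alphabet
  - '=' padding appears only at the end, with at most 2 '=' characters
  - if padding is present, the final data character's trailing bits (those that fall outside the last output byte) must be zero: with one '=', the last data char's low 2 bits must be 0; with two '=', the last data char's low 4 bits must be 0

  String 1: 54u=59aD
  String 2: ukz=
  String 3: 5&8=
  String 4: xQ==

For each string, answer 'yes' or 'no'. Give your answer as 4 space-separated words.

String 1: '54u=59aD' → invalid (bad char(s): ['=']; '=' in middle)
String 2: 'ukz=' → invalid (bad trailing bits)
String 3: '5&8=' → invalid (bad char(s): ['&'])
String 4: 'xQ==' → valid

Answer: no no no yes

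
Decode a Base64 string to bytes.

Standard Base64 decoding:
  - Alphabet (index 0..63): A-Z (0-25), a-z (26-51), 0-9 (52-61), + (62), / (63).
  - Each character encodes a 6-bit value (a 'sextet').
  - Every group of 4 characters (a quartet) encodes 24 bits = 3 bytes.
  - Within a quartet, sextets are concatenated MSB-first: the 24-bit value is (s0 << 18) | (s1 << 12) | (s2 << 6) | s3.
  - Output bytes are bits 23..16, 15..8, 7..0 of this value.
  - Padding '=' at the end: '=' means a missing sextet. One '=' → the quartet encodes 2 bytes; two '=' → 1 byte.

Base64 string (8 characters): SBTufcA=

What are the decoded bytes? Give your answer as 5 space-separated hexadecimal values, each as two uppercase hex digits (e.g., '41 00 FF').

Answer: 48 14 EE 7D C0

Derivation:
After char 0 ('S'=18): chars_in_quartet=1 acc=0x12 bytes_emitted=0
After char 1 ('B'=1): chars_in_quartet=2 acc=0x481 bytes_emitted=0
After char 2 ('T'=19): chars_in_quartet=3 acc=0x12053 bytes_emitted=0
After char 3 ('u'=46): chars_in_quartet=4 acc=0x4814EE -> emit 48 14 EE, reset; bytes_emitted=3
After char 4 ('f'=31): chars_in_quartet=1 acc=0x1F bytes_emitted=3
After char 5 ('c'=28): chars_in_quartet=2 acc=0x7DC bytes_emitted=3
After char 6 ('A'=0): chars_in_quartet=3 acc=0x1F700 bytes_emitted=3
Padding '=': partial quartet acc=0x1F700 -> emit 7D C0; bytes_emitted=5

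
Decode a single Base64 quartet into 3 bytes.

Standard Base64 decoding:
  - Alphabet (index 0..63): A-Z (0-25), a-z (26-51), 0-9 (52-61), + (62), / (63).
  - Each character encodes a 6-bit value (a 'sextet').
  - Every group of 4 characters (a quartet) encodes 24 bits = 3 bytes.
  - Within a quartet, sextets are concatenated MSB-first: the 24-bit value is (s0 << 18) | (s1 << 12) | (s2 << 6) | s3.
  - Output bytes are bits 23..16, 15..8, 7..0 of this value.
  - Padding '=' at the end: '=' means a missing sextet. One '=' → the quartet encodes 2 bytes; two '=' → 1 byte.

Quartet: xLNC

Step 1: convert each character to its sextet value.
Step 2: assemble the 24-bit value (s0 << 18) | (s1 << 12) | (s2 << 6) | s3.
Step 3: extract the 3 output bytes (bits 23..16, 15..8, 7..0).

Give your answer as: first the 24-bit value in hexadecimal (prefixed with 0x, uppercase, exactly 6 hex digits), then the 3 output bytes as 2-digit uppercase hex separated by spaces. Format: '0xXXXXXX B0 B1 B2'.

Answer: 0xC4B342 C4 B3 42

Derivation:
Sextets: x=49, L=11, N=13, C=2
24-bit: (49<<18) | (11<<12) | (13<<6) | 2
      = 0xC40000 | 0x00B000 | 0x000340 | 0x000002
      = 0xC4B342
Bytes: (v>>16)&0xFF=C4, (v>>8)&0xFF=B3, v&0xFF=42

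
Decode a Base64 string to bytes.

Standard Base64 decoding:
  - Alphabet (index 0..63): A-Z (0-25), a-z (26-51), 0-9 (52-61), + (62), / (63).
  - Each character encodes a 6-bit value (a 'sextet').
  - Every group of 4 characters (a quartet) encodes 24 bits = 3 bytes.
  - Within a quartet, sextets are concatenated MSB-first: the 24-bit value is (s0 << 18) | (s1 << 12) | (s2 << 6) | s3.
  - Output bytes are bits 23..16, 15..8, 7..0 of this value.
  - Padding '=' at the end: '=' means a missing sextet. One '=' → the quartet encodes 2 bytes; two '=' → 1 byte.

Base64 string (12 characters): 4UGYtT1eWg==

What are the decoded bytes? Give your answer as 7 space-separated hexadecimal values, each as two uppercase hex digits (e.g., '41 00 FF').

After char 0 ('4'=56): chars_in_quartet=1 acc=0x38 bytes_emitted=0
After char 1 ('U'=20): chars_in_quartet=2 acc=0xE14 bytes_emitted=0
After char 2 ('G'=6): chars_in_quartet=3 acc=0x38506 bytes_emitted=0
After char 3 ('Y'=24): chars_in_quartet=4 acc=0xE14198 -> emit E1 41 98, reset; bytes_emitted=3
After char 4 ('t'=45): chars_in_quartet=1 acc=0x2D bytes_emitted=3
After char 5 ('T'=19): chars_in_quartet=2 acc=0xB53 bytes_emitted=3
After char 6 ('1'=53): chars_in_quartet=3 acc=0x2D4F5 bytes_emitted=3
After char 7 ('e'=30): chars_in_quartet=4 acc=0xB53D5E -> emit B5 3D 5E, reset; bytes_emitted=6
After char 8 ('W'=22): chars_in_quartet=1 acc=0x16 bytes_emitted=6
After char 9 ('g'=32): chars_in_quartet=2 acc=0x5A0 bytes_emitted=6
Padding '==': partial quartet acc=0x5A0 -> emit 5A; bytes_emitted=7

Answer: E1 41 98 B5 3D 5E 5A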